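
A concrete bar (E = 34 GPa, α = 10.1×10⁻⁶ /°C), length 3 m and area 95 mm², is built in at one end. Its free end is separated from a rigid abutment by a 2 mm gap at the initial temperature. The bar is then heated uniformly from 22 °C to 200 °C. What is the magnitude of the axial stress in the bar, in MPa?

σ ≈ 38.5 MPa (compressive)

Free thermal elongation = αΔT L = 10.1×10⁻⁶ × 178 × 3000 = 5.393 mm.
The gap closes (δ_free > 2 mm) and the wall then resists a further 5.393 − 2 = 3.393 mm of expansion.
Compatibility: PL/(AE) = 3.393 mm, so σ = P/A = E × (3.393/3000) = 38.46 MPa.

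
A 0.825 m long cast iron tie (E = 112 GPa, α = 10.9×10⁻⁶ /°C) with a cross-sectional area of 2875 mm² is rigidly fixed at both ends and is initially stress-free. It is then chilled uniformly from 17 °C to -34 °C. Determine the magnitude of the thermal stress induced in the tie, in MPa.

σ ≈ 62.3 MPa (tensile)

With length fixed, the mechanical strain must cancel the thermal strain αΔT = 10.9×10⁻⁶ × 51 = 555.9×10⁻⁶.
σ = EαΔT = 112×10³ × 10.9×10⁻⁶ × 51 = 62.26 MPa (tensile; the tie is trying to contract).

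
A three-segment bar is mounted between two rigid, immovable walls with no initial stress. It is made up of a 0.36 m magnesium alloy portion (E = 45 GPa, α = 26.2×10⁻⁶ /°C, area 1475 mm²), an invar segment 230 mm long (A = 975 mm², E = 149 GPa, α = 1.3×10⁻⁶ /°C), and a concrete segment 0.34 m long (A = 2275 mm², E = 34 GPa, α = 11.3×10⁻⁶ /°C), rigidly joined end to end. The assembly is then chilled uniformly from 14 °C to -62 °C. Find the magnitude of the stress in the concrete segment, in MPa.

σ ≈ 39.8 MPa (tensile)

Free thermal contraction of the whole bar: Σ αᵢΔT Lᵢ = 26.2×10⁻⁶×76×360 + 1.3×10⁻⁶×76×230 + 11.3×10⁻⁶×76×340 = 1.032 mm.
Since the ends are fixed, an axial force P builds up, equal in every segment, with P · Σ Lᵢ/(AᵢEᵢ) = δ_free.
The series flexibility is Σ Lᵢ/(AᵢEᵢ) = 360/(1475×45×10³) + 230/(975×149×10³) + 340/(2275×34×10³) = 1.14×10⁻⁵ mm/N.
Hence P = δ_free / Σ(L/AE) = 1.032/1.14×10⁻⁵ = 90.47 kN (tensile).
σ_{concrete} = P / A = 90470 / 2275 = 39.77 MPa.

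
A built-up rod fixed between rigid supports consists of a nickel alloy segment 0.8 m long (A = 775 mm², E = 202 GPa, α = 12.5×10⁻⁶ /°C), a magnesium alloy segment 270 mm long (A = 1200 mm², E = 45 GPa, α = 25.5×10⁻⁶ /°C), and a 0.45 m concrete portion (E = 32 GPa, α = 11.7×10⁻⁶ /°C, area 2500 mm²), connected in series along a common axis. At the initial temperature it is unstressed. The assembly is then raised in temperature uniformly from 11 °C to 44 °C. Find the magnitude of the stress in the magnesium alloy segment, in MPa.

σ ≈ 38.7 MPa (compressive)

With the walls removed the bar would change length by δ_free = Σ αᵢΔT Lᵢ = 12.5×10⁻⁶×33×800 + 25.5×10⁻⁶×33×270 + 11.7×10⁻⁶×33×450 = 0.7309 mm.
The walls prevent any net length change, so an axial force P (same in every segment) develops. Compatibility: P · Σ Lᵢ/(AᵢEᵢ) = δ_free.
The series flexibility is Σ Lᵢ/(AᵢEᵢ) = 800/(775×202×10³) + 270/(1200×45×10³) + 450/(2500×32×10³) = 1.574×10⁻⁵ mm/N.
P = 0.7309 / 1.574×10⁻⁵ = 46450 N = 46.45 kN, compressive.
σ_{magnesium alloy} = P / A = 46450 / 1200 = 38.71 MPa.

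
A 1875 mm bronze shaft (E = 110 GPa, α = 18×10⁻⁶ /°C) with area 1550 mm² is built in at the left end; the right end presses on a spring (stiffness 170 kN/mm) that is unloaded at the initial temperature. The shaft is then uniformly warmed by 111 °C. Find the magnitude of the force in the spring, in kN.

P ≈ 222 kN

The unrestrained thermal change is αΔT L = 18×10⁻⁶ × 111 × 1875 = 3.746 mm.
With a force P in the spring, the elastic change of the shaft is PL/(AE) and that of the spring is P/k; compatibility requires their sum to equal δ_free.
P [ L/(AE) + 1/k ] = δ_free → P [ 1875/(1550×110×10³) + 1/(170×10³) ] = 3.746.
P = 3.746 / 1.688×10⁻⁵ = 221900 N.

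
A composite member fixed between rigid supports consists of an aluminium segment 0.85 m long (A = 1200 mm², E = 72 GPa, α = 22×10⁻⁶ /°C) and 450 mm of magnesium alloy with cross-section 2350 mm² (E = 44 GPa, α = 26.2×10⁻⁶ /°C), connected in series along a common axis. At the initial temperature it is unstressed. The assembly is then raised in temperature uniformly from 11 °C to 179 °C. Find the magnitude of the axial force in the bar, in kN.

P ≈ 361 kN (compressive)

With the walls removed the bar would change length by δ_free = Σ αᵢΔT Lᵢ = 22×10⁻⁶×168×850 + 26.2×10⁻⁶×168×450 = 5.122 mm.
The walls prevent any net length change, so an axial force P (same in every segment) develops. Compatibility: P · Σ Lᵢ/(AᵢEᵢ) = δ_free.
Σ Lᵢ/(AᵢEᵢ) = 850/(1200×72×10³) + 450/(2350×44×10³) = 1.419×10⁻⁵ mm/N.
So P = 5.122 / 1.419×10⁻⁵ = 361 kN, compressive.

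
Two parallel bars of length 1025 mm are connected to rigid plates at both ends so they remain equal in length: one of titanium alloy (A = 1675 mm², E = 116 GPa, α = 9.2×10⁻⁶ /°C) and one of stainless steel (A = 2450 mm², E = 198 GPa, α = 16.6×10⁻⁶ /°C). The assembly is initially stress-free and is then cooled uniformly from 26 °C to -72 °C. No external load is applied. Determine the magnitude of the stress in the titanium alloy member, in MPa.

σ ≈ 60.1 MPa (compressive)

Both members must finish at the same length. With the larger α, the stainless steel tends to over-contract; the plates restrain it, putting the stainless steel in tension and the titanium alloy in compression. With no external load the two internal forces are equal and opposite, magnitude P.
Setting the final lengths equal and cancelling L: (α₁ − α₂)ΔT = P/(A₁E₁) + P/(A₂E₂).
|α₁ − α₂|·ΔT = 7.4×10⁻⁶ × 98 = 0.0007252.
1/(A₁E₁) + 1/(A₂E₂) = 1/(1675×116×10³) + 1/(2450×198×10³) = 7.208×10⁻⁹ N⁻¹.
So P = 0.0007252 / 7.208×10⁻⁹ = 100.6 kN.
σ_{titanium alloy} = P/A₁ = 100600/1675 = 60.07 MPa, compressive.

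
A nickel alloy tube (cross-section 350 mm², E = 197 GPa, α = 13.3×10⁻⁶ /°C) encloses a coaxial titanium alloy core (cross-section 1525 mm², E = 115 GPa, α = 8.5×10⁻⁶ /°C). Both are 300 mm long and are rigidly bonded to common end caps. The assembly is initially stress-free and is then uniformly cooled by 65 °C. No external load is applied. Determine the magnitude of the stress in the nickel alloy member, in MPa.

σ ≈ 44.1 MPa (tensile)

Both members must finish at the same length. With the larger α, the nickel alloy tends to over-contract; the plates restrain it, putting the nickel alloy in tension and the titanium alloy in compression. With no external load the two internal forces are equal and opposite, magnitude P.
Compatibility of the two members (thermal + elastic change equal): (α₁ − α₂)ΔT = P·[1/(A₁E₁) + 1/(A₂E₂)].
|α₁ − α₂|·ΔT = 4.8×10⁻⁶ × 65 = 0.000312.
1/(A₁E₁) + 1/(A₂E₂) = 1/(350×197×10³) + 1/(1525×115×10³) = 2.021×10⁻⁸ N⁻¹.
P = 0.000312 / 2.021×10⁻⁸ = 15440 N = 15.44 kN.
σ_{nickel alloy} = P/A₁ = 15440/350 = 44.12 MPa, tensile.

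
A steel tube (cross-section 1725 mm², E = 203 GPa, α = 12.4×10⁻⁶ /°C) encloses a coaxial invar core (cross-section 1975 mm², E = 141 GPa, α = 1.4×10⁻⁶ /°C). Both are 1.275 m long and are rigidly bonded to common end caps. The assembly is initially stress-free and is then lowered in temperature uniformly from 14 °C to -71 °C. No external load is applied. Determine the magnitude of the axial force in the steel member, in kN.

Both members must finish at the same length. With the larger α, the steel tends to over-contract; the plates restrain it, putting the steel in tension and the invar in compression. With no external load the two internal forces are equal and opposite, magnitude P.
Equating the net (thermal + elastic) strains gives |α₁ − α₂|·ΔT = P·[1/(A₁E₁) + 1/(A₂E₂)].
|α₁ − α₂|·ΔT = 11×10⁻⁶ × 85 = 0.000935.
1/(A₁E₁) + 1/(A₂E₂) = 1/(1725×203×10³) + 1/(1975×141×10³) = 6.447×10⁻⁹ N⁻¹.
P = 0.000935 / 6.447×10⁻⁹ = 145000 N = 145 kN.

P ≈ 145 kN (tensile in the steel)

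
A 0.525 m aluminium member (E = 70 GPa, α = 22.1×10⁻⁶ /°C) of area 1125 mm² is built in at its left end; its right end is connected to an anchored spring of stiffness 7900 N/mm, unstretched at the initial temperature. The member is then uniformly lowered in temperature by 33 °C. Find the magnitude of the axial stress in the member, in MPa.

Free thermal contraction: δ_free = αΔT L = 22.1×10⁻⁶ × 33 × 525 = 0.3829 mm.
Let P be the tensile force in the spring. The member extends elastically by PL/(AE) and the spring stretches by P/k; together these equal δ_free.
So P = δ_free / [L/(AE) + 1/k] = 0.3829 / [ 525/(1125×70×10³) + 1/(7900) ].
P = 0.3829 / 0.0001332 = 2873 N.
σ = P/A = 2873/1125 = 2.554 MPa.

σ ≈ 2.55 MPa (tensile)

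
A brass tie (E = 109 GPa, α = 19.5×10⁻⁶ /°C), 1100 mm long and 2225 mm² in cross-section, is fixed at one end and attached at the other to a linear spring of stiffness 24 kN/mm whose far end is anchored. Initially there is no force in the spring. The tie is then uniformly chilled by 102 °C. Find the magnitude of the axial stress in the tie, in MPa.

The unrestrained thermal change is αΔT L = 19.5×10⁻⁶ × 102 × 1100 = 2.188 mm.
With a force P in the spring, the elastic change of the tie is PL/(AE) and that of the spring is P/k; compatibility requires their sum to equal δ_free.
So P = δ_free / [L/(AE) + 1/k] = 2.188 / [ 1100/(2225×109×10³) + 1/(24×10³) ].
P = 2.188 / 4.62×10⁻⁵ = 47350 N.
σ = P/A = 47350/2225 = 21.28 MPa.

σ ≈ 21.3 MPa (tensile)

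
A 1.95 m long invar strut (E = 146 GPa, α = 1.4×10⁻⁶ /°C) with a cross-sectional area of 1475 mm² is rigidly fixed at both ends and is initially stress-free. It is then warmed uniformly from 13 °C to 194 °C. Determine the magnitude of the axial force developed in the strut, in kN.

P ≈ 54.6 kN (compressive)

Full restraint means ε = 0, so the stress is σ = EαΔT = 146×10³ × 1.4×10⁻⁶ × 181 = 37 MPa.
P = AEαΔT = 1475 × 146×10³ × 1.4×10⁻⁶ × 181 = 54.57 kN (compressive).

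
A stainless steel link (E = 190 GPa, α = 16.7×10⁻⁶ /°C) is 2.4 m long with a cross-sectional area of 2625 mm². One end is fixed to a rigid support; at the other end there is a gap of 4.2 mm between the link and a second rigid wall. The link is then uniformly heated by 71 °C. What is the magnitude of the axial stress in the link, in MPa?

Free thermal elongation = αΔT L = 16.7×10⁻⁶ × 71 × 2400 = 2.846 mm.
Since δ_free = 2.85 mm is less than the 4.2 mm gap, the link never touches the wall. No axial force develops.

σ ≈ 0 MPa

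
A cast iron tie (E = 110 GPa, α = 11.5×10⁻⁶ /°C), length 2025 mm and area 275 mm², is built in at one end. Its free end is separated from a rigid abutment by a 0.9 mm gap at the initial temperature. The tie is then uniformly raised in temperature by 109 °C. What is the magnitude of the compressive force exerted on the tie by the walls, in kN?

Free thermal elongation = αΔT L = 11.5×10⁻⁶ × 109 × 2025 = 2.538 mm.
The gap closes (δ_free > 0.9 mm) and the wall then resists a further 2.538 − 0.9 = 1.638 mm of expansion.
Compatibility: PL/(AE) = 1.638 mm, so σ = P/A = E × (1.638/2025) = 89 MPa.
P = σA = 89 × 275 = 24.47 kN.

P ≈ 24.5 kN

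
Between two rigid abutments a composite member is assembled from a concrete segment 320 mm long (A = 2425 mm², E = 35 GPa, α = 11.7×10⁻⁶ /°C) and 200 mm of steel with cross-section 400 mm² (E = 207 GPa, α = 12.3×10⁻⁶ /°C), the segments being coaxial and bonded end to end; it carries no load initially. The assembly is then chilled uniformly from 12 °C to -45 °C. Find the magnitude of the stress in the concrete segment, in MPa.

σ ≈ 23.6 MPa (tensile)

Free thermal contraction of the whole bar: Σ αᵢΔT Lᵢ = 11.7×10⁻⁶×57×320 + 12.3×10⁻⁶×57×200 = 0.3536 mm.
Since the ends are fixed, an axial force P builds up, equal in every segment, with P · Σ Lᵢ/(AᵢEᵢ) = δ_free.
The series flexibility is Σ Lᵢ/(AᵢEᵢ) = 320/(2425×35×10³) + 200/(400×207×10³) = 6.186×10⁻⁶ mm/N.
So P = 0.3536 / 6.186×10⁻⁶ = 57.17 kN, tensile.
σ_{concrete} = P / A = 57170 / 2425 = 23.57 MPa.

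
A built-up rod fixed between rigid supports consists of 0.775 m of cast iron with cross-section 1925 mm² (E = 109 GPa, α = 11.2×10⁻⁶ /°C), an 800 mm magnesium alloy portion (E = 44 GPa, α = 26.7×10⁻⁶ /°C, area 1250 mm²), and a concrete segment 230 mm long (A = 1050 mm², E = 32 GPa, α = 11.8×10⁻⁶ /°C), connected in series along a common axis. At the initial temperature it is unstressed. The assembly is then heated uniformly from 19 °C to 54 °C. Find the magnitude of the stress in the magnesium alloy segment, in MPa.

σ ≈ 36.6 MPa (compressive)

Free thermal expansion of the whole bar: Σ αᵢΔT Lᵢ = 11.2×10⁻⁶×35×775 + 26.7×10⁻⁶×35×800 + 11.8×10⁻⁶×35×230 = 1.146 mm.
The rigid supports impose zero overall length change; the single axial force P common to all segments must satisfy P Σ Lᵢ/(AᵢEᵢ) = δ_free.
The series flexibility is Σ Lᵢ/(AᵢEᵢ) = 775/(1925×109×10³) + 800/(1250×44×10³) + 230/(1050×32×10³) = 2.508×10⁻⁵ mm/N.
So P = 1.146 / 2.508×10⁻⁵ = 45.7 kN, compressive.
σ_{magnesium alloy} = P / A = 45700 / 1250 = 36.56 MPa.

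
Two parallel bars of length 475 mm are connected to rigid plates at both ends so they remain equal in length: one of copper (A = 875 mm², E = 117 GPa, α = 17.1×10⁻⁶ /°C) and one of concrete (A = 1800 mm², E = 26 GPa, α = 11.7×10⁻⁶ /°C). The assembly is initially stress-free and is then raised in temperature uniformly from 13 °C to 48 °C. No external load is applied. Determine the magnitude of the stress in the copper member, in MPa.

σ ≈ 6.94 MPa (compressive)

Equilibrium of a rigid end plate with no external load gives equal and opposite internal forces ±P in the two members. Since α_{copper} > α_{concrete}, heating drives the copper into compression and the concrete into tension.
Setting the final lengths equal and cancelling L: (α₁ − α₂)ΔT = P/(A₁E₁) + P/(A₂E₂).
|α₁ − α₂|·ΔT = 5.4×10⁻⁶ × 35 = 0.000189.
1/(A₁E₁) + 1/(A₂E₂) = 1/(875×117×10³) + 1/(1800×26×10³) = 3.114×10⁻⁸ N⁻¹.
P = 0.000189 / 3.114×10⁻⁸ = 6070 N = 6.07 kN.
σ_{copper} = P/A₁ = 6070/875 = 6.937 MPa, compressive.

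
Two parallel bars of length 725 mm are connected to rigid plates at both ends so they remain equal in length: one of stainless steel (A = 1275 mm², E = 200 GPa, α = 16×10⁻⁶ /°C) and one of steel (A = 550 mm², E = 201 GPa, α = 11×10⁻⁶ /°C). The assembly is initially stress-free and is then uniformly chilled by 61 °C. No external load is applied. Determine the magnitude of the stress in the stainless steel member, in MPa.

The stainless steel has the larger α, so on cooling it would change length more than the steel if both were free. The rigid plates force a common final length, so the stainless steel is put into tension and the steel into compression, with equal and opposite forces P (no external load).
Equating the net (thermal + elastic) strains gives |α₁ − α₂|·ΔT = P·[1/(A₁E₁) + 1/(A₂E₂)].
|α₁ − α₂|·ΔT = 5×10⁻⁶ × 61 = 0.000305.
1/(A₁E₁) + 1/(A₂E₂) = 1/(1275×200×10³) + 1/(550×201×10³) = 1.297×10⁻⁸ N⁻¹.
So P = 0.000305 / 1.297×10⁻⁸ = 23.52 kN.
σ_{stainless steel} = P/A₁ = 23520/1275 = 18.45 MPa, tensile.

σ ≈ 18.4 MPa (tensile)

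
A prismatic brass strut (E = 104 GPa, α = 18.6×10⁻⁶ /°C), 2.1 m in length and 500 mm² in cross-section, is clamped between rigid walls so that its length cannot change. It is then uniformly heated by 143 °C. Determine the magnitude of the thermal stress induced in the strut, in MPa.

The supports are rigid, so the total axial strain is zero. The restrained thermal strain is ε = αΔT = 18.6×10⁻⁶ × 143 = 2659.8×10⁻⁶.
σ = EαΔT = 104×10³ × 18.6×10⁻⁶ × 143 = 276.6 MPa (compressive; the strut is trying to expand).

σ ≈ 277 MPa (compressive)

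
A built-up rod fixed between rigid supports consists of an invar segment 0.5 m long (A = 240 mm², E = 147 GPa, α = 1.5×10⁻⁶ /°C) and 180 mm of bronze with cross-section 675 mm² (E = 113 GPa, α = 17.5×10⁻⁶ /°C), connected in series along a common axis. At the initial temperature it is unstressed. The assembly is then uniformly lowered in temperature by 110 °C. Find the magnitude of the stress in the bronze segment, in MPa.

σ ≈ 38.4 MPa (tensile)

With the walls removed the bar would change length by δ_free = Σ αᵢΔT Lᵢ = 1.5×10⁻⁶×110×500 + 17.5×10⁻⁶×110×180 = 0.429 mm.
The rigid supports impose zero overall length change; the single axial force P common to all segments must satisfy P Σ Lᵢ/(AᵢEᵢ) = δ_free.
The series flexibility is Σ Lᵢ/(AᵢEᵢ) = 500/(240×147×10³) + 180/(675×113×10³) = 1.653×10⁻⁵ mm/N.
So P = 0.429 / 1.653×10⁻⁵ = 25.95 kN, tensile.
σ_{bronze} = P / A = 25950 / 675 = 38.44 MPa.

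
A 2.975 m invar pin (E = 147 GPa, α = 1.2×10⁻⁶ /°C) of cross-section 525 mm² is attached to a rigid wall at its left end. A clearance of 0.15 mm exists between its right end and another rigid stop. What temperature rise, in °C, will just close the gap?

ΔT ≈ 42 °C

The gap closes when αΔT L = 0.15 mm, since the pin is still unstressed at that instant.
So ΔT = g/(αL) = 0.15/(1.2×10⁻⁶ × 2975) = 42.02 °C.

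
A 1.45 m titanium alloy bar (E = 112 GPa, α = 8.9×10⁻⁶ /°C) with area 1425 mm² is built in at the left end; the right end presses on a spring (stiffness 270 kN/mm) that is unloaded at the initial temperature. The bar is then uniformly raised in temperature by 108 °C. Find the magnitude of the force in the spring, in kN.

P ≈ 109 kN

If the spring were absent the bar would lengthen by αΔT L = 8.9×10⁻⁶ × 108 × 1450 = 1.394 mm.
Let P be the compressive force at the spring. The bar shortens elastically by PL/(AE) and the spring compresses by P/k; together these equal δ_free.
P [ L/(AE) + 1/k ] = δ_free → P [ 1450/(1425×112×10³) + 1/(270×10³) ] = 1.394.
P = 1.394 / 1.279×10⁻⁵ = 109000 N.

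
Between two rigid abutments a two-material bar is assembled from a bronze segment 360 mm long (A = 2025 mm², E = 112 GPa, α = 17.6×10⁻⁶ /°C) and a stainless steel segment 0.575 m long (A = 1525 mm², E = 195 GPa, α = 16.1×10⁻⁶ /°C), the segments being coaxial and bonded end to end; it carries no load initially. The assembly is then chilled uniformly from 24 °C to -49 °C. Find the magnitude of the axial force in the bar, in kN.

If the supports were absent, the total length change would be Σ αᵢΔT Lᵢ = 17.6×10⁻⁶×73×360 + 16.1×10⁻⁶×73×575 = 1.138 mm.
The rigid supports impose zero overall length change; the single axial force P common to all segments must satisfy P Σ Lᵢ/(AᵢEᵢ) = δ_free.
Σ Lᵢ/(AᵢEᵢ) = 360/(2025×112×10³) + 575/(1525×195×10³) = 3.521×10⁻⁶ mm/N.
So P = 1.138 / 3.521×10⁻⁶ = 323.3 kN, tensile.

P ≈ 323 kN (tensile)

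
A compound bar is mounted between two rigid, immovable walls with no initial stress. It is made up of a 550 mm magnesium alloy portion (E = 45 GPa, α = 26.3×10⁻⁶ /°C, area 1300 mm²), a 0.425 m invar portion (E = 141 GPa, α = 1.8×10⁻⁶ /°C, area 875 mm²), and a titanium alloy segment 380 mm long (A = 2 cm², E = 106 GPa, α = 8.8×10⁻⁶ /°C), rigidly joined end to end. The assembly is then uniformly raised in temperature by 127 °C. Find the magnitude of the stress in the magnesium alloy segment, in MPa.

σ ≈ 59 MPa (compressive)

Free thermal expansion of the whole bar: Σ αᵢΔT Lᵢ = 26.3×10⁻⁶×127×550 + 1.8×10⁻⁶×127×425 + 8.8×10⁻⁶×127×380 = 2.359 mm.
The walls prevent any net length change, so an axial force P (same in every segment) develops. Compatibility: P · Σ Lᵢ/(AᵢEᵢ) = δ_free.
The series flexibility is Σ Lᵢ/(AᵢEᵢ) = 550/(1300×45×10³) + 425/(875×141×10³) + 380/(200×106×10³) = 3.077×10⁻⁵ mm/N.
P = 2.359 / 3.077×10⁻⁵ = 76660 N = 76.66 kN, compressive.
σ_{magnesium alloy} = P / A = 76660 / 1300 = 58.97 MPa.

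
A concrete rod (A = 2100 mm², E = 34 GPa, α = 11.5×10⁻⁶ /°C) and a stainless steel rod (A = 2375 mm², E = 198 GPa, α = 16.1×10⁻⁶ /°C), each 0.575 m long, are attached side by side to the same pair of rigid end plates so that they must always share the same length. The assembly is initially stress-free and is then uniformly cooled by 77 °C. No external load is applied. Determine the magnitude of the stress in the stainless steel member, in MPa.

Equilibrium of a rigid end plate with no external load gives equal and opposite internal forces ±P in the two members. Since α_{stainless steel} > α_{concrete}, cooling drives the stainless steel into tension and the concrete into compression.
Compatibility of the two members (thermal + elastic change equal): (α₁ − α₂)ΔT = P·[1/(A₁E₁) + 1/(A₂E₂)].
|α₁ − α₂|·ΔT = 4.6×10⁻⁶ × 77 = 0.0003542.
1/(A₁E₁) + 1/(A₂E₂) = 1/(2100×34×10³) + 1/(2375×198×10³) = 1.613×10⁻⁸ N⁻¹.
P = 0.0003542 / 1.613×10⁻⁸ = 21960 N = 21.96 kN.
σ_{stainless steel} = P/A₂ = 21960/2375 = 9.245 MPa, tensile.

σ ≈ 9.24 MPa (tensile)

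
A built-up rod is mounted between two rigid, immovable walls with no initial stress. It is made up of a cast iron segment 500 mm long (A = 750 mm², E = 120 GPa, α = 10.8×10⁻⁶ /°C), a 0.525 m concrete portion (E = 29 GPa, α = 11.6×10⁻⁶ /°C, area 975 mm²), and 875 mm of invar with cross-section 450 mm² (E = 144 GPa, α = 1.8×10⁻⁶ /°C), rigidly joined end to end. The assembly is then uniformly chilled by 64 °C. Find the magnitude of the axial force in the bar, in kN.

P ≈ 22.2 kN (tensile)

Free thermal contraction of the whole bar: Σ αᵢΔT Lᵢ = 10.8×10⁻⁶×64×500 + 11.6×10⁻⁶×64×525 + 1.8×10⁻⁶×64×875 = 0.8362 mm.
The walls prevent any net length change, so an axial force P (same in every segment) develops. Compatibility: P · Σ Lᵢ/(AᵢEᵢ) = δ_free.
The series flexibility is Σ Lᵢ/(AᵢEᵢ) = 500/(750×120×10³) + 525/(975×29×10³) + 875/(450×144×10³) = 3.763×10⁻⁵ mm/N.
So P = 0.8362 / 3.763×10⁻⁵ = 22.22 kN, tensile.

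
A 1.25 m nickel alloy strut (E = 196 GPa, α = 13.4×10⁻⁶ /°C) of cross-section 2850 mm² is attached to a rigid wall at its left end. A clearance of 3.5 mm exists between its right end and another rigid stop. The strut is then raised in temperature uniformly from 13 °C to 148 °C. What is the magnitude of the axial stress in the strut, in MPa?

Free thermal elongation = αΔT L = 13.4×10⁻⁶ × 135 × 1250 = 2.261 mm.
Since δ_free = 2.26 mm is less than the 3.5 mm gap, the strut never touches the wall. No axial force develops.

σ ≈ 0 MPa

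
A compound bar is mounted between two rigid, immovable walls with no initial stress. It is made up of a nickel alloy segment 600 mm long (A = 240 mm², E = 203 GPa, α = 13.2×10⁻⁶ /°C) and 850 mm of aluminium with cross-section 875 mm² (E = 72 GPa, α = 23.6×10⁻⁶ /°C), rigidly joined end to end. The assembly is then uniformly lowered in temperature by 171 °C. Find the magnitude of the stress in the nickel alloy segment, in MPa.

If the supports were absent, the total length change would be Σ αᵢΔT Lᵢ = 13.2×10⁻⁶×171×600 + 23.6×10⁻⁶×171×850 = 4.785 mm.
The walls prevent any net length change, so an axial force P (same in every segment) develops. Compatibility: P · Σ Lᵢ/(AᵢEᵢ) = δ_free.
The series flexibility is Σ Lᵢ/(AᵢEᵢ) = 600/(240×203×10³) + 850/(875×72×10³) = 2.581×10⁻⁵ mm/N.
So P = 4.785 / 2.581×10⁻⁵ = 185.4 kN, tensile.
σ_{nickel alloy} = P / A = 185400 / 240 = 772.5 MPa.

σ ≈ 772 MPa (tensile)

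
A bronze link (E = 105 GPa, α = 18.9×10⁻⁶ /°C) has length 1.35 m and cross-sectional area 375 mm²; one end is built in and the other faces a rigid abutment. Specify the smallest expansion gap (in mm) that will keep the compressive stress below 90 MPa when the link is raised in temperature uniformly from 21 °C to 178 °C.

g ≈ 2.85 mm

Free expansion if unrestrained: δ_free = αΔT L = 18.9×10⁻⁶ × 157 × 1350 = 4.006 mm.
A stress of 90 MPa corresponds to the wall pushing the link back by σL/E = 90×1350/(105×10³) = 1.157 mm.
So the gap has to take up the difference, g_min = δ_free − σL/E = 4.006 − 1.157 = 2.849 mm.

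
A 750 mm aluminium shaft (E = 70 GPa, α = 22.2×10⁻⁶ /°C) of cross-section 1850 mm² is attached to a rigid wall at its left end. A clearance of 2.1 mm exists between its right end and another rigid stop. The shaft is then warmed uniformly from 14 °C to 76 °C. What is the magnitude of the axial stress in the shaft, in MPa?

σ ≈ 0 MPa

If the wall were absent the shaft would grow by αΔT L = 22.2×10⁻⁶ × 62 × 750 = 1.032 mm.
Since δ_free = 1.03 mm is less than the 2.1 mm gap, the shaft never touches the wall. No axial force develops.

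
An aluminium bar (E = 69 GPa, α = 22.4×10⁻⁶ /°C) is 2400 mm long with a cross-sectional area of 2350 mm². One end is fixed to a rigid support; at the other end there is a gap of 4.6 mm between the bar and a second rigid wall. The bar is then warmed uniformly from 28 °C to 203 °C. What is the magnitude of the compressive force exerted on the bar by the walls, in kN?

P ≈ 325 kN

Unrestrained expansion: δ_free = αΔT L = 22.4×10⁻⁶ × 175 × 2400 = 9.408 mm.
The gap closes (δ_free > 4.6 mm) and the wall then resists a further 9.408 − 4.6 = 4.808 mm of expansion.
That suppressed elongation corresponds to σ = E·Δ/L = 69×10³ × 4.808/2400 = 138.2 MPa.
Force on the wall = σA = 138.2 × 2350 mm² = 324.8 kN.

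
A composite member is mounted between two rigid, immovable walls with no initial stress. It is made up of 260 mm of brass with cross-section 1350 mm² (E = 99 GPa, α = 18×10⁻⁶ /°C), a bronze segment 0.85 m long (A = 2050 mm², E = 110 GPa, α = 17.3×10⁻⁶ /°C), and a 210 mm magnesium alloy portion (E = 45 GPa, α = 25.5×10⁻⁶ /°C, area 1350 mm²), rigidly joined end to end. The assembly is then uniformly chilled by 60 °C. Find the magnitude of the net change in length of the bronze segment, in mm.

|ΔL| ≈ 0.272 mm

Free thermal contraction of the whole bar: Σ αᵢΔT Lᵢ = 18×10⁻⁶×60×260 + 17.3×10⁻⁶×60×850 + 25.5×10⁻⁶×60×210 = 1.484 mm.
Since the ends are fixed, an axial force P builds up, equal in every segment, with P · Σ Lᵢ/(AᵢEᵢ) = δ_free.
The series flexibility is Σ Lᵢ/(AᵢEᵢ) = 260/(1350×99×10³) + 850/(2050×110×10³) + 210/(1350×45×10³) = 9.172×10⁻⁶ mm/N.
So P = 1.484 / 9.172×10⁻⁶ = 161.8 kN, tensile.
For the bronze segment, free thermal change = 17.3×10⁻⁶×60×850 = 0.8823 mm and elastic change from P = 161800×850/(2050×110×10³) = 0.6101 mm; these oppose, so the net change is 0.272 mm (segment shortens).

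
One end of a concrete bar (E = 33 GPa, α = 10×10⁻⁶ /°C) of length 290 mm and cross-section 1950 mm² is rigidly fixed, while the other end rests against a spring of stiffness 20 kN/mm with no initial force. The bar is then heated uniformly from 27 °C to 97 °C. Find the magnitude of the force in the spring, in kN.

Free thermal expansion: δ_free = αΔT L = 10×10⁻⁶ × 70 × 290 = 0.203 mm.
Let P be the compressive force at the spring. The bar shortens elastically by PL/(AE) and the spring compresses by P/k; together these equal δ_free.
So P = δ_free / [L/(AE) + 1/k] = 0.203 / [ 290/(1950×33×10³) + 1/(20×10³) ].
P = 0.203 / 5.451×10⁻⁵ = 3724 N.

P ≈ 3.72 kN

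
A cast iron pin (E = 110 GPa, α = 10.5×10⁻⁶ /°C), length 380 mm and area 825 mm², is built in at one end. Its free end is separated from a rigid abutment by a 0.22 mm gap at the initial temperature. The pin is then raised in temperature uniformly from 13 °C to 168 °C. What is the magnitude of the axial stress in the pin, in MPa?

If the wall were absent the pin would grow by αΔT L = 10.5×10⁻⁶ × 155 × 380 = 0.6184 mm.
The gap closes (δ_free > 0.22 mm) and the wall then resists a further 0.6184 − 0.22 = 0.3984 mm of expansion.
That suppressed elongation corresponds to σ = E·Δ/L = 110×10³ × 0.3984/380 = 115.3 MPa.

σ ≈ 115 MPa (compressive)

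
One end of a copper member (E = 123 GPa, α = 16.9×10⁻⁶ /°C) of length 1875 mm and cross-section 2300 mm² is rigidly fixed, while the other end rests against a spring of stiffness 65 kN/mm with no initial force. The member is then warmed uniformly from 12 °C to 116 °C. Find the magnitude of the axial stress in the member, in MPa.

σ ≈ 65.1 MPa (compressive)

Free thermal expansion: δ_free = αΔT L = 16.9×10⁻⁶ × 104 × 1875 = 3.295 mm.
With a force P in the spring, the elastic change of the member is PL/(AE) and that of the spring is P/k; compatibility requires their sum to equal δ_free.
P [ L/(AE) + 1/k ] = δ_free → P [ 1875/(2300×123×10³) + 1/(65×10³) ] = 3.295.
P = 3.295 / 2.201×10⁻⁵ = 149700 N.
σ = P/A = 149700/2300 = 65.09 MPa.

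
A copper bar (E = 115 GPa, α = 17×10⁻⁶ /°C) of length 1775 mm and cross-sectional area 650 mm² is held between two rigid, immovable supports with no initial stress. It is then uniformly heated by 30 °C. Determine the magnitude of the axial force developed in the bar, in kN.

P ≈ 38.1 kN (compressive)

The ends cannot move, so σ = EαΔT = 115×10³ × 17×10⁻⁶ × 30 = 58.65 MPa.
P = AEαΔT = 650 × 115×10³ × 17×10⁻⁶ × 30 = 38.12 kN (compressive).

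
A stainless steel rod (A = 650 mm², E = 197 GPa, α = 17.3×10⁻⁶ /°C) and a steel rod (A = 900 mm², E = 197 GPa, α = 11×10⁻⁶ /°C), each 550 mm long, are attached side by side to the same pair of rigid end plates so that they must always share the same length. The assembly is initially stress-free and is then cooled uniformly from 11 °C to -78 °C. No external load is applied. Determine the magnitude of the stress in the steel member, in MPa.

Both members must finish at the same length. With the larger α, the stainless steel tends to over-contract; the plates restrain it, putting the stainless steel in tension and the steel in compression. With no external load the two internal forces are equal and opposite, magnitude P.
Setting the final lengths equal and cancelling L: (α₁ − α₂)ΔT = P/(A₁E₁) + P/(A₂E₂).
|α₁ − α₂|·ΔT = 6.3×10⁻⁶ × 89 = 0.0005607.
1/(A₁E₁) + 1/(A₂E₂) = 1/(650×197×10³) + 1/(900×197×10³) = 1.345×10⁻⁸ N⁻¹.
So P = 0.0005607 / 1.345×10⁻⁸ = 41.69 kN.
σ_{steel} = P/A₂ = 41690/900 = 46.32 MPa, compressive.

σ ≈ 46.3 MPa (compressive)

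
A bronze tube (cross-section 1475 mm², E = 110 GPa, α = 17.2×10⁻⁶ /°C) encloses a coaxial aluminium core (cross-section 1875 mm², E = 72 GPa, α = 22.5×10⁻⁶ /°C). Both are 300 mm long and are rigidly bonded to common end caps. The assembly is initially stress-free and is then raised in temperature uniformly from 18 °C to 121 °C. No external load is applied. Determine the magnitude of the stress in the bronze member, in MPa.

Both members must finish at the same length. With the larger α, the aluminium tends to over-expand; the plates restrain it, putting the aluminium in compression and the bronze in tension. With no external load the two internal forces are equal and opposite, magnitude P.
Compatibility of the two members (thermal + elastic change equal): (α₁ − α₂)ΔT = P·[1/(A₁E₁) + 1/(A₂E₂)].
|α₁ − α₂|·ΔT = 5.3×10⁻⁶ × 103 = 0.0005459.
1/(A₁E₁) + 1/(A₂E₂) = 1/(1475×110×10³) + 1/(1875×72×10³) = 1.357×10⁻⁸ N⁻¹.
P = 0.0005459 / 1.357×10⁻⁸ = 40230 N = 40.23 kN.
σ_{bronze} = P/A₁ = 40230/1475 = 27.27 MPa, tensile.

σ ≈ 27.3 MPa (tensile)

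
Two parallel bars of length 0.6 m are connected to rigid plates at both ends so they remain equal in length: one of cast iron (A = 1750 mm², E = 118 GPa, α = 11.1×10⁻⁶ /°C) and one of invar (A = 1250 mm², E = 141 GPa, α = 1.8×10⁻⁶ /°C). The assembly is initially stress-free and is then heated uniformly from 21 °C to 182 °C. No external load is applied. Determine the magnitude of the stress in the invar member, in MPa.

σ ≈ 114 MPa (tensile)

The cast iron has the larger α, so on heating it would change length more than the invar if both were free. The rigid plates force a common final length, so the cast iron is put into compression and the invar into tension, with equal and opposite forces P (no external load).
Compatibility of the two members (thermal + elastic change equal): (α₁ − α₂)ΔT = P·[1/(A₁E₁) + 1/(A₂E₂)].
|α₁ − α₂|·ΔT = 9.3×10⁻⁶ × 161 = 0.001497.
1/(A₁E₁) + 1/(A₂E₂) = 1/(1750×118×10³) + 1/(1250×141×10³) = 1.052×10⁻⁸ N⁻¹.
So P = 0.001497 / 1.052×10⁻⁸ = 142.4 kN.
σ_{invar} = P/A₂ = 142400/1250 = 113.9 MPa, tensile.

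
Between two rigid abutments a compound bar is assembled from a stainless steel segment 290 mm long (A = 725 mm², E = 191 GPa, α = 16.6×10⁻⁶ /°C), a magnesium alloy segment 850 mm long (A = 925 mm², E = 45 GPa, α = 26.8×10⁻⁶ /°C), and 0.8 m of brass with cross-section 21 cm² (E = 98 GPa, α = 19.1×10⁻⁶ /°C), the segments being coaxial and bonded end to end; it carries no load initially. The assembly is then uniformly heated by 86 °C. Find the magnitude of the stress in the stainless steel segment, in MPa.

Free thermal expansion of the whole bar: Σ αᵢΔT Lᵢ = 16.6×10⁻⁶×86×290 + 26.8×10⁻⁶×86×850 + 19.1×10⁻⁶×86×800 = 3.687 mm.
The walls prevent any net length change, so an axial force P (same in every segment) develops. Compatibility: P · Σ Lᵢ/(AᵢEᵢ) = δ_free.
Σ Lᵢ/(AᵢEᵢ) = 290/(725×191×10³) + 850/(925×45×10³) + 800/(2100×98×10³) = 2.64×10⁻⁵ mm/N.
So P = 3.687 / 2.64×10⁻⁵ = 139.7 kN, compressive.
σ_{stainless steel} = P / A = 139700 / 725 = 192.6 MPa.

σ ≈ 193 MPa (compressive)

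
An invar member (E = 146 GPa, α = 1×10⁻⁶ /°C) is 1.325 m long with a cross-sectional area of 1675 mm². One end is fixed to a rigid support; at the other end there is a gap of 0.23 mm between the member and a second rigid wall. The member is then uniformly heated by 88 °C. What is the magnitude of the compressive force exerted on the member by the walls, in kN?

P ≈ 0 kN

If the wall were absent the member would grow by αΔT L = 1×10⁻⁶ × 88 × 1325 = 0.1166 mm.
Since δ_free = 0.117 mm is less than the 0.23 mm gap, the member never touches the wall. No axial force develops.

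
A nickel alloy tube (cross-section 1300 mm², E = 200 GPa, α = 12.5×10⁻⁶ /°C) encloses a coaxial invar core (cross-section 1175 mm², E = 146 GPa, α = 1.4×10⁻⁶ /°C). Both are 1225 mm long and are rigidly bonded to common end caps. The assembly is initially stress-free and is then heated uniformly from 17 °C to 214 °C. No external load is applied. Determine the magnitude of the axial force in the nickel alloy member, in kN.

The nickel alloy has the larger α, so on heating it would change length more than the invar if both were free. The rigid plates force a common final length, so the nickel alloy is put into compression and the invar into tension, with equal and opposite forces P (no external load).
Compatibility of the two members (thermal + elastic change equal): (α₁ − α₂)ΔT = P·[1/(A₁E₁) + 1/(A₂E₂)].
|α₁ − α₂|·ΔT = 11.1×10⁻⁶ × 197 = 0.002187.
1/(A₁E₁) + 1/(A₂E₂) = 1/(1300×200×10³) + 1/(1175×146×10³) = 9.675×10⁻⁹ N⁻¹.
P = 0.002187 / 9.675×10⁻⁹ = 226000 N = 226 kN.

P ≈ 226 kN (compressive in the nickel alloy)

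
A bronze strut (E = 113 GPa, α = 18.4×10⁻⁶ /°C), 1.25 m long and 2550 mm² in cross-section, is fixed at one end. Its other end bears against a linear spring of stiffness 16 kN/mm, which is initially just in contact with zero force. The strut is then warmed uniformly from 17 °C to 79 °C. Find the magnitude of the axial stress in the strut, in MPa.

σ ≈ 8.37 MPa (compressive)

Free thermal expansion: δ_free = αΔT L = 18.4×10⁻⁶ × 62 × 1250 = 1.426 mm.
With a force P in the spring, the elastic change of the strut is PL/(AE) and that of the spring is P/k; compatibility requires their sum to equal δ_free.
So P = δ_free / [L/(AE) + 1/k] = 1.426 / [ 1250/(2550×113×10³) + 1/(16×10³) ].
P = 1.426 / 6.684×10⁻⁵ = 21340 N.
σ = P/A = 21340/2550 = 8.367 MPa.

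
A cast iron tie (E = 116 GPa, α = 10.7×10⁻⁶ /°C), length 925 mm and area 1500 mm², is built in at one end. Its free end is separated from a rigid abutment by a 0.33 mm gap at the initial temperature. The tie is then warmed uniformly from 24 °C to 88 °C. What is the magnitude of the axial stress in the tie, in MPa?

Free thermal elongation = αΔT L = 10.7×10⁻⁶ × 64 × 925 = 0.6334 mm.
This exceeds the 0.33 mm gap, so the wall pushes back. The portion of expansion that must be recovered elastically is δ_free − gap = 0.6334 − 0.33 = 0.3034 mm.
So σ = E(δ_free − g)/L = 116×10³ × 0.3034/925 = 38.05 MPa.

σ ≈ 38.1 MPa (compressive)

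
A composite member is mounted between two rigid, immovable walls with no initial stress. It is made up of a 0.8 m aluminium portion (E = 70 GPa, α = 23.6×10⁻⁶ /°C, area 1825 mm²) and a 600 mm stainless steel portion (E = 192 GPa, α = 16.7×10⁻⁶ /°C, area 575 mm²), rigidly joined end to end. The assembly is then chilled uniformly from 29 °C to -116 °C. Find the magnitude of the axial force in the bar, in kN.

P ≈ 358 kN (tensile)

Free thermal contraction of the whole bar: Σ αᵢΔT Lᵢ = 23.6×10⁻⁶×145×800 + 16.7×10⁻⁶×145×600 = 4.191 mm.
Since the ends are fixed, an axial force P builds up, equal in every segment, with P · Σ Lᵢ/(AᵢEᵢ) = δ_free.
Σ Lᵢ/(AᵢEᵢ) = 800/(1825×70×10³) + 600/(575×192×10³) = 1.17×10⁻⁵ mm/N.
Hence P = δ_free / Σ(L/AE) = 4.191/1.17×10⁻⁵ = 358.3 kN (tensile).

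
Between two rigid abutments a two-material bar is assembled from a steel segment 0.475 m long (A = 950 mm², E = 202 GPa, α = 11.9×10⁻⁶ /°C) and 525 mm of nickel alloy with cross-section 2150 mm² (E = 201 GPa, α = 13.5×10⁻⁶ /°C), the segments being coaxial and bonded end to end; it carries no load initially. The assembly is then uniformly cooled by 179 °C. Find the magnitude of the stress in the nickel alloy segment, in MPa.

σ ≈ 287 MPa (tensile)

If the supports were absent, the total length change would be Σ αᵢΔT Lᵢ = 11.9×10⁻⁶×179×475 + 13.5×10⁻⁶×179×525 = 2.28 mm.
The rigid supports impose zero overall length change; the single axial force P common to all segments must satisfy P Σ Lᵢ/(AᵢEᵢ) = δ_free.
Σ Lᵢ/(AᵢEᵢ) = 475/(950×202×10³) + 525/(2150×201×10³) = 3.69×10⁻⁶ mm/N.
So P = 2.28 / 3.69×10⁻⁶ = 618 kN, tensile.
σ_{nickel alloy} = P / A = 618000 / 2150 = 287.4 MPa.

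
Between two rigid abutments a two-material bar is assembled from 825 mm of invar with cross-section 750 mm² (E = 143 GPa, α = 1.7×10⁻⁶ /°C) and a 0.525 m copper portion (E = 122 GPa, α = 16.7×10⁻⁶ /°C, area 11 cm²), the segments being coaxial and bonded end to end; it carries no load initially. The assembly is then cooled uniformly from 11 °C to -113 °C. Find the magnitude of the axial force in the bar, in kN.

P ≈ 109 kN (tensile)

Free thermal contraction of the whole bar: Σ αᵢΔT Lᵢ = 1.7×10⁻⁶×124×825 + 16.7×10⁻⁶×124×525 = 1.261 mm.
The walls prevent any net length change, so an axial force P (same in every segment) develops. Compatibility: P · Σ Lᵢ/(AᵢEᵢ) = δ_free.
The series flexibility is Σ Lᵢ/(AᵢEᵢ) = 825/(750×143×10³) + 525/(1100×122×10³) = 1.16×10⁻⁵ mm/N.
P = 1.261 / 1.16×10⁻⁵ = 108700 N = 108.7 kN, tensile.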